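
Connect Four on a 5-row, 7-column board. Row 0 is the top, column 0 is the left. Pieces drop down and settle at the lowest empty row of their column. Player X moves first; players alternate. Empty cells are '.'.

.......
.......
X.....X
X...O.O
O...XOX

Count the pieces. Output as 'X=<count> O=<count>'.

X=5 O=4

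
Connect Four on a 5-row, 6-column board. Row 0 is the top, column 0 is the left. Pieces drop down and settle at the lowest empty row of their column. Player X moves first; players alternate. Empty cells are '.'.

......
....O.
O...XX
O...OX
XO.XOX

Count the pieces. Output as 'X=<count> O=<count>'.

X=6 O=6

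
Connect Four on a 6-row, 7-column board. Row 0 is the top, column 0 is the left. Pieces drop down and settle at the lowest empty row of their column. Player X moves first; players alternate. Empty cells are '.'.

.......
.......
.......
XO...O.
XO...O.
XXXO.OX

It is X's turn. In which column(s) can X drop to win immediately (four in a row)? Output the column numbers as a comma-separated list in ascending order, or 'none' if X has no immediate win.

Answer: 0

Derivation:
col 0: drop X → WIN!
col 1: drop X → no win
col 2: drop X → no win
col 3: drop X → no win
col 4: drop X → no win
col 5: drop X → no win
col 6: drop X → no win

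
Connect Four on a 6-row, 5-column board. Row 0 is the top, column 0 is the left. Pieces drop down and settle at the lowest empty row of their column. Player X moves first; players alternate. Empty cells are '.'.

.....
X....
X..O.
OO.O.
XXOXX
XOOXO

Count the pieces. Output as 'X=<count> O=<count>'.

X=8 O=8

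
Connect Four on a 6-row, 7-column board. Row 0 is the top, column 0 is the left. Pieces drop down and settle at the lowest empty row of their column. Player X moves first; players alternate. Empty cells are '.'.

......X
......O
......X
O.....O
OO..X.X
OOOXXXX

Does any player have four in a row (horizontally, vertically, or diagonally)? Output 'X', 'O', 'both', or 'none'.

X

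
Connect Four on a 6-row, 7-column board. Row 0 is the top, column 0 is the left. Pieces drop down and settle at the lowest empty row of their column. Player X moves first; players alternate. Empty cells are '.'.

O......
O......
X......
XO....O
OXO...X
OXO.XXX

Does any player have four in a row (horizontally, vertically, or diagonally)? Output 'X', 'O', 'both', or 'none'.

none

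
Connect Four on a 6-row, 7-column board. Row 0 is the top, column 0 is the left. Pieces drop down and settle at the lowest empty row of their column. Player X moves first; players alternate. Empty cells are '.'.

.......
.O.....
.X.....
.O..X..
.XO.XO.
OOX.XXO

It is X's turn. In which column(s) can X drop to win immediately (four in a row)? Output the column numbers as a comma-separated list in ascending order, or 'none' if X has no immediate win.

col 0: drop X → no win
col 1: drop X → no win
col 2: drop X → no win
col 3: drop X → WIN!
col 4: drop X → WIN!
col 5: drop X → no win
col 6: drop X → no win

Answer: 3,4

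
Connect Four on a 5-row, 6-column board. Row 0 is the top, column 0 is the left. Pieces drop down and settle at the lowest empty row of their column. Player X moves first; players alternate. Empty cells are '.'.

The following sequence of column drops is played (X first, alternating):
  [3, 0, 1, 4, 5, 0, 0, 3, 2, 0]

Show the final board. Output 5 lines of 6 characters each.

Answer: ......
O.....
X.....
O..O..
OXXXOX

Derivation:
Move 1: X drops in col 3, lands at row 4
Move 2: O drops in col 0, lands at row 4
Move 3: X drops in col 1, lands at row 4
Move 4: O drops in col 4, lands at row 4
Move 5: X drops in col 5, lands at row 4
Move 6: O drops in col 0, lands at row 3
Move 7: X drops in col 0, lands at row 2
Move 8: O drops in col 3, lands at row 3
Move 9: X drops in col 2, lands at row 4
Move 10: O drops in col 0, lands at row 1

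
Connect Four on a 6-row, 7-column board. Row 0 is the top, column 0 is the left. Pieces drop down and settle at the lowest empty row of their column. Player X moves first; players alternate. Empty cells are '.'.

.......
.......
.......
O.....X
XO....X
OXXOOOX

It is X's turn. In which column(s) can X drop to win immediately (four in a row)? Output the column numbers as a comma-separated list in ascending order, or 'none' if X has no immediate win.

col 0: drop X → no win
col 1: drop X → no win
col 2: drop X → no win
col 3: drop X → no win
col 4: drop X → no win
col 5: drop X → no win
col 6: drop X → WIN!

Answer: 6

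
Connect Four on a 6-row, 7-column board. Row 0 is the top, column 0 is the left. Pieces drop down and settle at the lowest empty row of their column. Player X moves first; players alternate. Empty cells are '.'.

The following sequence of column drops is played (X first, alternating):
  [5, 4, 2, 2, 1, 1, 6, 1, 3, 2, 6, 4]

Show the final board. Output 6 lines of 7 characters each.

Move 1: X drops in col 5, lands at row 5
Move 2: O drops in col 4, lands at row 5
Move 3: X drops in col 2, lands at row 5
Move 4: O drops in col 2, lands at row 4
Move 5: X drops in col 1, lands at row 5
Move 6: O drops in col 1, lands at row 4
Move 7: X drops in col 6, lands at row 5
Move 8: O drops in col 1, lands at row 3
Move 9: X drops in col 3, lands at row 5
Move 10: O drops in col 2, lands at row 3
Move 11: X drops in col 6, lands at row 4
Move 12: O drops in col 4, lands at row 4

Answer: .......
.......
.......
.OO....
.OO.O.X
.XXXOXX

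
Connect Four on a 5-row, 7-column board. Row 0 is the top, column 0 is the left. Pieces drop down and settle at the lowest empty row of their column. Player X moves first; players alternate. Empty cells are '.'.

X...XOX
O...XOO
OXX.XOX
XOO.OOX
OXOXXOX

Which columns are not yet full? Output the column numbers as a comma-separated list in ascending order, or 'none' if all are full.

Answer: 1,2,3

Derivation:
col 0: top cell = 'X' → FULL
col 1: top cell = '.' → open
col 2: top cell = '.' → open
col 3: top cell = '.' → open
col 4: top cell = 'X' → FULL
col 5: top cell = 'O' → FULL
col 6: top cell = 'X' → FULL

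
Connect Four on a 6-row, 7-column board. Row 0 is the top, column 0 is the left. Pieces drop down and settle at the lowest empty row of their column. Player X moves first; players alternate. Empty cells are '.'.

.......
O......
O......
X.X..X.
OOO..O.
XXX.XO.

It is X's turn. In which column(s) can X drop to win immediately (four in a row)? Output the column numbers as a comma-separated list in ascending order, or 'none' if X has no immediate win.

col 0: drop X → no win
col 1: drop X → no win
col 2: drop X → no win
col 3: drop X → WIN!
col 4: drop X → no win
col 5: drop X → no win
col 6: drop X → no win

Answer: 3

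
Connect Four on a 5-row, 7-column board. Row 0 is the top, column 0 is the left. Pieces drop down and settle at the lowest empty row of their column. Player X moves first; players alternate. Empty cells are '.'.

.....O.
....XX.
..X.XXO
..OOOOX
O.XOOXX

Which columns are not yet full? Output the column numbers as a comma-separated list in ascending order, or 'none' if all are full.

Answer: 0,1,2,3,4,6

Derivation:
col 0: top cell = '.' → open
col 1: top cell = '.' → open
col 2: top cell = '.' → open
col 3: top cell = '.' → open
col 4: top cell = '.' → open
col 5: top cell = 'O' → FULL
col 6: top cell = '.' → open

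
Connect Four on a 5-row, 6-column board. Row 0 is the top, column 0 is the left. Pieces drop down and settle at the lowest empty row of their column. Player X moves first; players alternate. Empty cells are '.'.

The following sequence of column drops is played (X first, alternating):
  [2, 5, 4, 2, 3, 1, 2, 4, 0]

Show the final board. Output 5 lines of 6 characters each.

Answer: ......
......
..X...
..O.O.
XOXXXO

Derivation:
Move 1: X drops in col 2, lands at row 4
Move 2: O drops in col 5, lands at row 4
Move 3: X drops in col 4, lands at row 4
Move 4: O drops in col 2, lands at row 3
Move 5: X drops in col 3, lands at row 4
Move 6: O drops in col 1, lands at row 4
Move 7: X drops in col 2, lands at row 2
Move 8: O drops in col 4, lands at row 3
Move 9: X drops in col 0, lands at row 4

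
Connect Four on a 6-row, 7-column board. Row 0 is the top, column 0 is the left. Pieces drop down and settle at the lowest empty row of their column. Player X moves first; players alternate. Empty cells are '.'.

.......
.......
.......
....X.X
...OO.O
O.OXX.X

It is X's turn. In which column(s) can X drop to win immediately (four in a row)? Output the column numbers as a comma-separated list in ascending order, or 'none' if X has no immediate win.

Answer: 5

Derivation:
col 0: drop X → no win
col 1: drop X → no win
col 2: drop X → no win
col 3: drop X → no win
col 4: drop X → no win
col 5: drop X → WIN!
col 6: drop X → no win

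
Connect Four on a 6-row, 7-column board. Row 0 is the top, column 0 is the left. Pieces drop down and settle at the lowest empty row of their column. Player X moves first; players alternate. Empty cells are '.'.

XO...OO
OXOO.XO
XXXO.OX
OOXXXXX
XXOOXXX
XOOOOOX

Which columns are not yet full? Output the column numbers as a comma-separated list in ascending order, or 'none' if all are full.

col 0: top cell = 'X' → FULL
col 1: top cell = 'O' → FULL
col 2: top cell = '.' → open
col 3: top cell = '.' → open
col 4: top cell = '.' → open
col 5: top cell = 'O' → FULL
col 6: top cell = 'O' → FULL

Answer: 2,3,4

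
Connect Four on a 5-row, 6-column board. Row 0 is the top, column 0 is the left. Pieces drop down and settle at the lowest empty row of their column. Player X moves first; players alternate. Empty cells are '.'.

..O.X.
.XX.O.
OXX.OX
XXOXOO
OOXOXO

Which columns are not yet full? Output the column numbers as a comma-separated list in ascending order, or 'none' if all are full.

Answer: 0,1,3,5

Derivation:
col 0: top cell = '.' → open
col 1: top cell = '.' → open
col 2: top cell = 'O' → FULL
col 3: top cell = '.' → open
col 4: top cell = 'X' → FULL
col 5: top cell = '.' → open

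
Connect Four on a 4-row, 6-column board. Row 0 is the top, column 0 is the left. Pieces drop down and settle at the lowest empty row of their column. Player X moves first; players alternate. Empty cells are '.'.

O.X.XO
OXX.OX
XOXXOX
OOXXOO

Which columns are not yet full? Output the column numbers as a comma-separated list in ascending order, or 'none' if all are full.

col 0: top cell = 'O' → FULL
col 1: top cell = '.' → open
col 2: top cell = 'X' → FULL
col 3: top cell = '.' → open
col 4: top cell = 'X' → FULL
col 5: top cell = 'O' → FULL

Answer: 1,3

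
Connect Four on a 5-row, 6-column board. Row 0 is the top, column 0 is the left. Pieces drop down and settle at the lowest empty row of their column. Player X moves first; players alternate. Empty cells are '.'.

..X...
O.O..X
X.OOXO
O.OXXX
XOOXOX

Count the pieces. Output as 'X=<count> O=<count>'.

X=10 O=10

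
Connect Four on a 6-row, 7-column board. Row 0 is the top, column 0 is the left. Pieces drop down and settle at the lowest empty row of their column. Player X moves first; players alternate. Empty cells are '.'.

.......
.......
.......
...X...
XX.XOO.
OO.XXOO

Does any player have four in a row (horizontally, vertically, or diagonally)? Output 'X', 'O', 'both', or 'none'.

none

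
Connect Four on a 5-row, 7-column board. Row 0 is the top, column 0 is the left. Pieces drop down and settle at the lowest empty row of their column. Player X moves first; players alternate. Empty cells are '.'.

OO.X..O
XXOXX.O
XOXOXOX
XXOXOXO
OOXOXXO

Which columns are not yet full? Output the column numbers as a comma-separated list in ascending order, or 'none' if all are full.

Answer: 2,4,5

Derivation:
col 0: top cell = 'O' → FULL
col 1: top cell = 'O' → FULL
col 2: top cell = '.' → open
col 3: top cell = 'X' → FULL
col 4: top cell = '.' → open
col 5: top cell = '.' → open
col 6: top cell = 'O' → FULL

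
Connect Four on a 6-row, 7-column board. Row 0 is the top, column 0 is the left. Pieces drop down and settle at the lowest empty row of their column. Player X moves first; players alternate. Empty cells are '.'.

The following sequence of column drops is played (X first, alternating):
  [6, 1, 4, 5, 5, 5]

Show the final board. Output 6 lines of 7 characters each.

Move 1: X drops in col 6, lands at row 5
Move 2: O drops in col 1, lands at row 5
Move 3: X drops in col 4, lands at row 5
Move 4: O drops in col 5, lands at row 5
Move 5: X drops in col 5, lands at row 4
Move 6: O drops in col 5, lands at row 3

Answer: .......
.......
.......
.....O.
.....X.
.O..XOX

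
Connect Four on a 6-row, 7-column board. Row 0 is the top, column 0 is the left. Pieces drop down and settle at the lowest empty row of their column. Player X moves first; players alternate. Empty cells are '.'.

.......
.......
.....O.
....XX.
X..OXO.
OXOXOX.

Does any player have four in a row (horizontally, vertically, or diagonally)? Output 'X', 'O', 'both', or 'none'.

none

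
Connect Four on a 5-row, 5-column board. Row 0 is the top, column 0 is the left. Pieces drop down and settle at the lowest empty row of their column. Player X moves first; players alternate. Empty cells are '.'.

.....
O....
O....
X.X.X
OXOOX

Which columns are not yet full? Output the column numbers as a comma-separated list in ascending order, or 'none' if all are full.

Answer: 0,1,2,3,4

Derivation:
col 0: top cell = '.' → open
col 1: top cell = '.' → open
col 2: top cell = '.' → open
col 3: top cell = '.' → open
col 4: top cell = '.' → open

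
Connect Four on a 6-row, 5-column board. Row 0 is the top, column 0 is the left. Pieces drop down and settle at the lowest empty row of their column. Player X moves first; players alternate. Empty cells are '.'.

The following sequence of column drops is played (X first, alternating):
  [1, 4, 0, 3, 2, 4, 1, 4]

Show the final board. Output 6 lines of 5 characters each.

Answer: .....
.....
.....
....O
.X..O
XXXOO

Derivation:
Move 1: X drops in col 1, lands at row 5
Move 2: O drops in col 4, lands at row 5
Move 3: X drops in col 0, lands at row 5
Move 4: O drops in col 3, lands at row 5
Move 5: X drops in col 2, lands at row 5
Move 6: O drops in col 4, lands at row 4
Move 7: X drops in col 1, lands at row 4
Move 8: O drops in col 4, lands at row 3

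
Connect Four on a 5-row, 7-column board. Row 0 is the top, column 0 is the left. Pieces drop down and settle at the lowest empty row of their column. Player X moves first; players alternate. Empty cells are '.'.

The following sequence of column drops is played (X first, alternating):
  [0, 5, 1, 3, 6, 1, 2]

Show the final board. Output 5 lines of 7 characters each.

Move 1: X drops in col 0, lands at row 4
Move 2: O drops in col 5, lands at row 4
Move 3: X drops in col 1, lands at row 4
Move 4: O drops in col 3, lands at row 4
Move 5: X drops in col 6, lands at row 4
Move 6: O drops in col 1, lands at row 3
Move 7: X drops in col 2, lands at row 4

Answer: .......
.......
.......
.O.....
XXXO.OX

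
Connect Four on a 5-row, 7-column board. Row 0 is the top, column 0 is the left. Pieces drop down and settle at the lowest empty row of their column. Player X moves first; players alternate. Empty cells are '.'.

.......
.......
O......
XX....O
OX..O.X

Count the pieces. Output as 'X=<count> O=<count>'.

X=4 O=4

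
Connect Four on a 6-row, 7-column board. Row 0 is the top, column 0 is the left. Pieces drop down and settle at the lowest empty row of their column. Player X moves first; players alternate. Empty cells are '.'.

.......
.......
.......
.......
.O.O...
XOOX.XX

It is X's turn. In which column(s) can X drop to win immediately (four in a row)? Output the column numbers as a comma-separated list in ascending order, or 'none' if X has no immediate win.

Answer: 4

Derivation:
col 0: drop X → no win
col 1: drop X → no win
col 2: drop X → no win
col 3: drop X → no win
col 4: drop X → WIN!
col 5: drop X → no win
col 6: drop X → no win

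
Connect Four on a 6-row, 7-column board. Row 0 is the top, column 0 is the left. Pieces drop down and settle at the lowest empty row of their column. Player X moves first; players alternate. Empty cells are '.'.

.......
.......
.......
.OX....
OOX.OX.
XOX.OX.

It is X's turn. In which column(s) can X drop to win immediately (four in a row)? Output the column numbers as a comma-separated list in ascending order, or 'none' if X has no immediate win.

Answer: 2

Derivation:
col 0: drop X → no win
col 1: drop X → no win
col 2: drop X → WIN!
col 3: drop X → no win
col 4: drop X → no win
col 5: drop X → no win
col 6: drop X → no win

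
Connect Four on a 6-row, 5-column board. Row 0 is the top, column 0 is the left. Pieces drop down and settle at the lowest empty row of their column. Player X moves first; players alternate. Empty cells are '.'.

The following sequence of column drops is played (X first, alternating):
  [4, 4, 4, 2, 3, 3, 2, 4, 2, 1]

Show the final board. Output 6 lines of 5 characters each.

Move 1: X drops in col 4, lands at row 5
Move 2: O drops in col 4, lands at row 4
Move 3: X drops in col 4, lands at row 3
Move 4: O drops in col 2, lands at row 5
Move 5: X drops in col 3, lands at row 5
Move 6: O drops in col 3, lands at row 4
Move 7: X drops in col 2, lands at row 4
Move 8: O drops in col 4, lands at row 2
Move 9: X drops in col 2, lands at row 3
Move 10: O drops in col 1, lands at row 5

Answer: .....
.....
....O
..X.X
..XOO
.OOXX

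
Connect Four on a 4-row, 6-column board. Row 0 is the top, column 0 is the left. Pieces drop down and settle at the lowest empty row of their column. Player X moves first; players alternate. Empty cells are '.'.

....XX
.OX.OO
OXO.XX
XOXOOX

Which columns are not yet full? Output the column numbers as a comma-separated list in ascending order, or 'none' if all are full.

Answer: 0,1,2,3

Derivation:
col 0: top cell = '.' → open
col 1: top cell = '.' → open
col 2: top cell = '.' → open
col 3: top cell = '.' → open
col 4: top cell = 'X' → FULL
col 5: top cell = 'X' → FULL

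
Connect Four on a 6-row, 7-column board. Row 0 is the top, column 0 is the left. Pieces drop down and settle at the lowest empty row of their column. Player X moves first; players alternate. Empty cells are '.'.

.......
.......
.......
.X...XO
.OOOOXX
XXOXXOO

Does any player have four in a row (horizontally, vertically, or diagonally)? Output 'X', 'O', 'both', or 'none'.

O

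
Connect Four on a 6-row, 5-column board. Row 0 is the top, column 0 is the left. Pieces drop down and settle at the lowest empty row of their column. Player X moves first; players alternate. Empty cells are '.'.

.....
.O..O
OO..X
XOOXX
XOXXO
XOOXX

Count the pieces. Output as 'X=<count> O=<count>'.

X=10 O=10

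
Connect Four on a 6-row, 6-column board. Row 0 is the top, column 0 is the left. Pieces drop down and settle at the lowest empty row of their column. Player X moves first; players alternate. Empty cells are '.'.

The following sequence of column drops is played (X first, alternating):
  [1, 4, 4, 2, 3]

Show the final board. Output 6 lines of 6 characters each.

Move 1: X drops in col 1, lands at row 5
Move 2: O drops in col 4, lands at row 5
Move 3: X drops in col 4, lands at row 4
Move 4: O drops in col 2, lands at row 5
Move 5: X drops in col 3, lands at row 5

Answer: ......
......
......
......
....X.
.XOXO.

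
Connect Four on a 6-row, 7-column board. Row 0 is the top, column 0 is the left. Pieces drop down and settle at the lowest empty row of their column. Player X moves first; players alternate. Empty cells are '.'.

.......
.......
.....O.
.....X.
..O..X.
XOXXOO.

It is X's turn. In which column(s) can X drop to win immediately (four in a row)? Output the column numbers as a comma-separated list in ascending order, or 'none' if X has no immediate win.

Answer: none

Derivation:
col 0: drop X → no win
col 1: drop X → no win
col 2: drop X → no win
col 3: drop X → no win
col 4: drop X → no win
col 5: drop X → no win
col 6: drop X → no win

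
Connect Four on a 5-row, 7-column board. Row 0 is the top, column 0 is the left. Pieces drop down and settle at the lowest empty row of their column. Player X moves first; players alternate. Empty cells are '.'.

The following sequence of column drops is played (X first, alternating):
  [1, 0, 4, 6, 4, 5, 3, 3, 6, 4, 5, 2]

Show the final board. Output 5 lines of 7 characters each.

Answer: .......
.......
....O..
...OXXX
OXOXXOO

Derivation:
Move 1: X drops in col 1, lands at row 4
Move 2: O drops in col 0, lands at row 4
Move 3: X drops in col 4, lands at row 4
Move 4: O drops in col 6, lands at row 4
Move 5: X drops in col 4, lands at row 3
Move 6: O drops in col 5, lands at row 4
Move 7: X drops in col 3, lands at row 4
Move 8: O drops in col 3, lands at row 3
Move 9: X drops in col 6, lands at row 3
Move 10: O drops in col 4, lands at row 2
Move 11: X drops in col 5, lands at row 3
Move 12: O drops in col 2, lands at row 4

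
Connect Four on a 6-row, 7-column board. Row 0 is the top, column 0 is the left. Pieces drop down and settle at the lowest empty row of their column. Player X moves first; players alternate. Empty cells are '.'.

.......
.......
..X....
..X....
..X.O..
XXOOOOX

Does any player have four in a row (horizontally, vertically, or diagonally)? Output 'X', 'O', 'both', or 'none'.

O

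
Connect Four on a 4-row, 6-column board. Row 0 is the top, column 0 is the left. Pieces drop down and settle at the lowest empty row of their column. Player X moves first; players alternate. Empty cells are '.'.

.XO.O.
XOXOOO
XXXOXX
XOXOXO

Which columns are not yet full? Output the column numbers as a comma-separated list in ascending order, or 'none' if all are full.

col 0: top cell = '.' → open
col 1: top cell = 'X' → FULL
col 2: top cell = 'O' → FULL
col 3: top cell = '.' → open
col 4: top cell = 'O' → FULL
col 5: top cell = '.' → open

Answer: 0,3,5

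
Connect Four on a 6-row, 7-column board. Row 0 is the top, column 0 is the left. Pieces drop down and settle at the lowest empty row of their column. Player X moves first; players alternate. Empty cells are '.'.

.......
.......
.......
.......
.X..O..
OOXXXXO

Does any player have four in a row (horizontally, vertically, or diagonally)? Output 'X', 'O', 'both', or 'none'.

X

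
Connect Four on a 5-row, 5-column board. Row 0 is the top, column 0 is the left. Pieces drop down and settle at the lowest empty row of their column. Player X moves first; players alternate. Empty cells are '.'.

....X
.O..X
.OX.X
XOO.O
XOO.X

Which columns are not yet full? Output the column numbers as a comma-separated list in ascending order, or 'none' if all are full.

col 0: top cell = '.' → open
col 1: top cell = '.' → open
col 2: top cell = '.' → open
col 3: top cell = '.' → open
col 4: top cell = 'X' → FULL

Answer: 0,1,2,3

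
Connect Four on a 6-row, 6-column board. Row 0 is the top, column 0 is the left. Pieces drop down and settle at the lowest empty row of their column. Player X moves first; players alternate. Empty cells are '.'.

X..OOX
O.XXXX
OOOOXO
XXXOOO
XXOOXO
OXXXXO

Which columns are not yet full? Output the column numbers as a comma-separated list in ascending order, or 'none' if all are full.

Answer: 1,2

Derivation:
col 0: top cell = 'X' → FULL
col 1: top cell = '.' → open
col 2: top cell = '.' → open
col 3: top cell = 'O' → FULL
col 4: top cell = 'O' → FULL
col 5: top cell = 'X' → FULL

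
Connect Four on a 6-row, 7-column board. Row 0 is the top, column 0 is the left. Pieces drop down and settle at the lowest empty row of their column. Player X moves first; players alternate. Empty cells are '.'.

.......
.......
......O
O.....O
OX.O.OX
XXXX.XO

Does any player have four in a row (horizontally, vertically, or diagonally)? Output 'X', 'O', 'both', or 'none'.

X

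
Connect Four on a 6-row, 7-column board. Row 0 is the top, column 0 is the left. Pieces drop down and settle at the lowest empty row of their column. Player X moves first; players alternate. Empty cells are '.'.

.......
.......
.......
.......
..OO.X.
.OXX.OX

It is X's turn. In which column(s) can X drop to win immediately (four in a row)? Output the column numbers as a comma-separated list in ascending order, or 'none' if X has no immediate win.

col 0: drop X → no win
col 1: drop X → no win
col 2: drop X → no win
col 3: drop X → no win
col 4: drop X → no win
col 5: drop X → no win
col 6: drop X → no win

Answer: none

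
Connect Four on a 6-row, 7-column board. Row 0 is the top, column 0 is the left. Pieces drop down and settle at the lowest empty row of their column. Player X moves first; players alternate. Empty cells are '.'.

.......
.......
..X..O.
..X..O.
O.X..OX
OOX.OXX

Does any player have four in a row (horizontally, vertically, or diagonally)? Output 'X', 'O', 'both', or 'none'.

X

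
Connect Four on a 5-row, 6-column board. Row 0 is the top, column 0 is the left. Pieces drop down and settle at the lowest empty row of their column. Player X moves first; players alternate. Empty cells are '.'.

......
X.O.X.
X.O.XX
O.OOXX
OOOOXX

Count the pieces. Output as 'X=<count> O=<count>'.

X=9 O=9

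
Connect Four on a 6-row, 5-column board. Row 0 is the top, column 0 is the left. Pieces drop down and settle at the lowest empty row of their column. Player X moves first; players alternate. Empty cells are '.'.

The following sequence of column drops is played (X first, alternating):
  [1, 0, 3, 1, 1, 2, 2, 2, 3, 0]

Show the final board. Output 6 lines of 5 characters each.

Answer: .....
.....
.....
.XO..
OOXX.
OXOX.

Derivation:
Move 1: X drops in col 1, lands at row 5
Move 2: O drops in col 0, lands at row 5
Move 3: X drops in col 3, lands at row 5
Move 4: O drops in col 1, lands at row 4
Move 5: X drops in col 1, lands at row 3
Move 6: O drops in col 2, lands at row 5
Move 7: X drops in col 2, lands at row 4
Move 8: O drops in col 2, lands at row 3
Move 9: X drops in col 3, lands at row 4
Move 10: O drops in col 0, lands at row 4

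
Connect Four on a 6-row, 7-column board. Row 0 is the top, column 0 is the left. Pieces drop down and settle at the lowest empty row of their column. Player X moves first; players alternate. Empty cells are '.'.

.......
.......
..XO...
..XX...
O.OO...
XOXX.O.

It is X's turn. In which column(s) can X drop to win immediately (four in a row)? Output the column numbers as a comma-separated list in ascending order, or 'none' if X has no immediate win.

col 0: drop X → no win
col 1: drop X → no win
col 2: drop X → no win
col 3: drop X → no win
col 4: drop X → no win
col 5: drop X → no win
col 6: drop X → no win

Answer: none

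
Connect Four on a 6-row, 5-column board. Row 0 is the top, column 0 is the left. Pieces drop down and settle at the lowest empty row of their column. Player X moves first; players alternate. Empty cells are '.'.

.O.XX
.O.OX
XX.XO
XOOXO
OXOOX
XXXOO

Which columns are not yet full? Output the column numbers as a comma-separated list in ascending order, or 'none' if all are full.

Answer: 0,2

Derivation:
col 0: top cell = '.' → open
col 1: top cell = 'O' → FULL
col 2: top cell = '.' → open
col 3: top cell = 'X' → FULL
col 4: top cell = 'X' → FULL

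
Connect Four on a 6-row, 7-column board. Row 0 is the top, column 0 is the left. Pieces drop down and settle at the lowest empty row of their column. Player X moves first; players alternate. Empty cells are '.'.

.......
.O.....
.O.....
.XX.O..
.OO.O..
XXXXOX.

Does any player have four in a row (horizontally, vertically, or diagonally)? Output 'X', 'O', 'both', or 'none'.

X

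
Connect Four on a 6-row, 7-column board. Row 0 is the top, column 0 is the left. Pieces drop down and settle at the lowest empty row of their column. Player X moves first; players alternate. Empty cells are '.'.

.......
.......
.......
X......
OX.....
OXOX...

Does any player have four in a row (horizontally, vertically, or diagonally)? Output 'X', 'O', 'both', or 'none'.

none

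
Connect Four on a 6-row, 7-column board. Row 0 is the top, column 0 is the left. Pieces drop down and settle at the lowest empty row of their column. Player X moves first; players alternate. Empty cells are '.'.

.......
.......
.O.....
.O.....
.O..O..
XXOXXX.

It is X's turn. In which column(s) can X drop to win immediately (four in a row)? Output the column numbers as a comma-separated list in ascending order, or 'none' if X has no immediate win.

Answer: 6

Derivation:
col 0: drop X → no win
col 1: drop X → no win
col 2: drop X → no win
col 3: drop X → no win
col 4: drop X → no win
col 5: drop X → no win
col 6: drop X → WIN!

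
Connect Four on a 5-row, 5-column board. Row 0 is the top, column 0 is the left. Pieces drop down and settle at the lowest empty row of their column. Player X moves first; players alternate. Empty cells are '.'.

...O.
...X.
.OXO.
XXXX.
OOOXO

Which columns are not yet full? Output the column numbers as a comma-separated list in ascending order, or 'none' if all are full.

Answer: 0,1,2,4

Derivation:
col 0: top cell = '.' → open
col 1: top cell = '.' → open
col 2: top cell = '.' → open
col 3: top cell = 'O' → FULL
col 4: top cell = '.' → open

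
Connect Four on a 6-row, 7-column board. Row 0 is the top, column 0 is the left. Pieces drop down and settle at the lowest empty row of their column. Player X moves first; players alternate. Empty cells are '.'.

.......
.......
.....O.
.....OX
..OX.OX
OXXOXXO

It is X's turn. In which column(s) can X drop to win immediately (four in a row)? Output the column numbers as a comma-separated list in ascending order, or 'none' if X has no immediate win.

col 0: drop X → no win
col 1: drop X → no win
col 2: drop X → no win
col 3: drop X → no win
col 4: drop X → no win
col 5: drop X → no win
col 6: drop X → no win

Answer: none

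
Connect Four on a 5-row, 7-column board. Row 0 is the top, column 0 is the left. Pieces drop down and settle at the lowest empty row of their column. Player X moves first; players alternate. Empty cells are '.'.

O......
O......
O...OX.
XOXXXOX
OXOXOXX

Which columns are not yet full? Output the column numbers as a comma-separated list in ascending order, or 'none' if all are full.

Answer: 1,2,3,4,5,6

Derivation:
col 0: top cell = 'O' → FULL
col 1: top cell = '.' → open
col 2: top cell = '.' → open
col 3: top cell = '.' → open
col 4: top cell = '.' → open
col 5: top cell = '.' → open
col 6: top cell = '.' → open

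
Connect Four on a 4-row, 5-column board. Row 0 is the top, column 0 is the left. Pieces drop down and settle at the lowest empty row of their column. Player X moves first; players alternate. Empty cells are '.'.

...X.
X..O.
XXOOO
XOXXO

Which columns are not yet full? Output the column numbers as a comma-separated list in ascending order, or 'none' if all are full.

col 0: top cell = '.' → open
col 1: top cell = '.' → open
col 2: top cell = '.' → open
col 3: top cell = 'X' → FULL
col 4: top cell = '.' → open

Answer: 0,1,2,4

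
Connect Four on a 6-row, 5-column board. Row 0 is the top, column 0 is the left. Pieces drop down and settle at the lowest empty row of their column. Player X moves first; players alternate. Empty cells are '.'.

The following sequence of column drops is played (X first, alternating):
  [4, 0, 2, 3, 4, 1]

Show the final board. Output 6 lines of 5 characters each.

Answer: .....
.....
.....
.....
....X
OOXOX

Derivation:
Move 1: X drops in col 4, lands at row 5
Move 2: O drops in col 0, lands at row 5
Move 3: X drops in col 2, lands at row 5
Move 4: O drops in col 3, lands at row 5
Move 5: X drops in col 4, lands at row 4
Move 6: O drops in col 1, lands at row 5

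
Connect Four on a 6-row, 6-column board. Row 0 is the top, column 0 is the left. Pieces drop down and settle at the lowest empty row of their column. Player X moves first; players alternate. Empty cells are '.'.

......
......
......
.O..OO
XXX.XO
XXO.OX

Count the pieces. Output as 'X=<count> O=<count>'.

X=7 O=6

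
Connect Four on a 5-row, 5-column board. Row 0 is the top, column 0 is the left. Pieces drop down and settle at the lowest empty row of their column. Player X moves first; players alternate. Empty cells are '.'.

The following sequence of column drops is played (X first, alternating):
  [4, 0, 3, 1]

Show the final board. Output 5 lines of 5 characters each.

Move 1: X drops in col 4, lands at row 4
Move 2: O drops in col 0, lands at row 4
Move 3: X drops in col 3, lands at row 4
Move 4: O drops in col 1, lands at row 4

Answer: .....
.....
.....
.....
OO.XX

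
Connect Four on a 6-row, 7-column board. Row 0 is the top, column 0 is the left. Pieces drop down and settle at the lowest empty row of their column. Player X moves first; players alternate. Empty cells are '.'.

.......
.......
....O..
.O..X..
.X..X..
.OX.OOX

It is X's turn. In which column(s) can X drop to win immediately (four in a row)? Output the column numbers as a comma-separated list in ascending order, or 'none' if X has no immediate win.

col 0: drop X → no win
col 1: drop X → no win
col 2: drop X → no win
col 3: drop X → no win
col 4: drop X → no win
col 5: drop X → no win
col 6: drop X → no win

Answer: none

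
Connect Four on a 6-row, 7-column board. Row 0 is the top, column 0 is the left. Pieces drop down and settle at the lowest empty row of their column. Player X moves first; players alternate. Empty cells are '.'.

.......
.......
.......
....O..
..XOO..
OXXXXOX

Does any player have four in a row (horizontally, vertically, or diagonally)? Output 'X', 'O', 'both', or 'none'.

X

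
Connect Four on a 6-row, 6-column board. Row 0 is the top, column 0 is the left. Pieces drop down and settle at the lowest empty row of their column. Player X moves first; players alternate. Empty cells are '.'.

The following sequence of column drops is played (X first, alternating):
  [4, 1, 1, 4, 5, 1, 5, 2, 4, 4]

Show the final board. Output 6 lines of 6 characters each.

Answer: ......
......
....O.
.O..X.
.X..OX
.OO.XX

Derivation:
Move 1: X drops in col 4, lands at row 5
Move 2: O drops in col 1, lands at row 5
Move 3: X drops in col 1, lands at row 4
Move 4: O drops in col 4, lands at row 4
Move 5: X drops in col 5, lands at row 5
Move 6: O drops in col 1, lands at row 3
Move 7: X drops in col 5, lands at row 4
Move 8: O drops in col 2, lands at row 5
Move 9: X drops in col 4, lands at row 3
Move 10: O drops in col 4, lands at row 2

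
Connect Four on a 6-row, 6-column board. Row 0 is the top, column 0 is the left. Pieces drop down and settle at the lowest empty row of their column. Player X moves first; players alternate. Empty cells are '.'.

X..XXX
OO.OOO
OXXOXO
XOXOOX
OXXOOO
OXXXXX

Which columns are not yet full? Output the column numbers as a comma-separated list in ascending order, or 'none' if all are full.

Answer: 1,2

Derivation:
col 0: top cell = 'X' → FULL
col 1: top cell = '.' → open
col 2: top cell = '.' → open
col 3: top cell = 'X' → FULL
col 4: top cell = 'X' → FULL
col 5: top cell = 'X' → FULL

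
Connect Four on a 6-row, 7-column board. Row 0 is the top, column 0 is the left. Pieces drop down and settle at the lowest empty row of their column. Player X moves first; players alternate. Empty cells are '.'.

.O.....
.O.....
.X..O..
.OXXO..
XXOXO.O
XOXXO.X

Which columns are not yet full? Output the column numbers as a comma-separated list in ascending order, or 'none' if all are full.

Answer: 0,2,3,4,5,6

Derivation:
col 0: top cell = '.' → open
col 1: top cell = 'O' → FULL
col 2: top cell = '.' → open
col 3: top cell = '.' → open
col 4: top cell = '.' → open
col 5: top cell = '.' → open
col 6: top cell = '.' → open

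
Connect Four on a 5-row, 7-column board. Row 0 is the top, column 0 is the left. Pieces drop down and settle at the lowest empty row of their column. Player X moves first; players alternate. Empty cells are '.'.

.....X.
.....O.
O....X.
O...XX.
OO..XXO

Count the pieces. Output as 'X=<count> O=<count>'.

X=6 O=6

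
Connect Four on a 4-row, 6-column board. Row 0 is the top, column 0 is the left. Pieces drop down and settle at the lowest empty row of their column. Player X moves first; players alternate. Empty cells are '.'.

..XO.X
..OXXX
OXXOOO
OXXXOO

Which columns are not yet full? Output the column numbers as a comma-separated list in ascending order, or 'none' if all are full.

col 0: top cell = '.' → open
col 1: top cell = '.' → open
col 2: top cell = 'X' → FULL
col 3: top cell = 'O' → FULL
col 4: top cell = '.' → open
col 5: top cell = 'X' → FULL

Answer: 0,1,4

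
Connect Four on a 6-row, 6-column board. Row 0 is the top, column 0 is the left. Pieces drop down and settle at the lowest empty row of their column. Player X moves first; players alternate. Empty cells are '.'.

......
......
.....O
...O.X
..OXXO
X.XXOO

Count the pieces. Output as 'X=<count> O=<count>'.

X=6 O=6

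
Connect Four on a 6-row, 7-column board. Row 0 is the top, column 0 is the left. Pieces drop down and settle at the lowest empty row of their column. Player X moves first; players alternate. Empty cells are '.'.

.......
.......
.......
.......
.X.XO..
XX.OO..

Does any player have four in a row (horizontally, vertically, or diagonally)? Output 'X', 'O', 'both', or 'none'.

none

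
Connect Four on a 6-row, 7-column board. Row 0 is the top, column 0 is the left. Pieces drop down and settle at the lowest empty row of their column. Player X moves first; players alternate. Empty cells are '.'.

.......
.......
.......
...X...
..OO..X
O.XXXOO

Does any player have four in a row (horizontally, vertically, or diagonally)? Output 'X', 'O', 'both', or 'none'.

none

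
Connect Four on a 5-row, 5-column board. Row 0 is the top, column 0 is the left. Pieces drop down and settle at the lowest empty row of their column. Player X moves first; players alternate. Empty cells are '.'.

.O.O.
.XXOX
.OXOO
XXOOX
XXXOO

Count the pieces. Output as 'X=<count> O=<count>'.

X=10 O=10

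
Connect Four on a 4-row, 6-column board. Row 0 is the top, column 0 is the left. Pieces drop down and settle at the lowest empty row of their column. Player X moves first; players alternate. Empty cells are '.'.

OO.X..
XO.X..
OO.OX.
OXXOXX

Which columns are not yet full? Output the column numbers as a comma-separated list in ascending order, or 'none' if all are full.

Answer: 2,4,5

Derivation:
col 0: top cell = 'O' → FULL
col 1: top cell = 'O' → FULL
col 2: top cell = '.' → open
col 3: top cell = 'X' → FULL
col 4: top cell = '.' → open
col 5: top cell = '.' → open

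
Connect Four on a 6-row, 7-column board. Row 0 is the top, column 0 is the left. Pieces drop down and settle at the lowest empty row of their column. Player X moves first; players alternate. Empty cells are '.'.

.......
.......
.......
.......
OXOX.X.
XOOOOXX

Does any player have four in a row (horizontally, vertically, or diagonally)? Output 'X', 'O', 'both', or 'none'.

O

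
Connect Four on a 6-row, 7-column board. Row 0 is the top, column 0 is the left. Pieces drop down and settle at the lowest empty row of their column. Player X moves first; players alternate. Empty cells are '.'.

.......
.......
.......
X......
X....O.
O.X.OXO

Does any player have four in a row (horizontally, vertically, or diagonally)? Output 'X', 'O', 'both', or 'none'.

none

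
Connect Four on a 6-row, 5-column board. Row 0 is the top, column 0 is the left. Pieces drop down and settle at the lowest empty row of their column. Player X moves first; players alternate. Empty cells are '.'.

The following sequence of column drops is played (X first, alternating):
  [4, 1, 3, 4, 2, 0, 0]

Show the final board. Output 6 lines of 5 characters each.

Answer: .....
.....
.....
.....
X...O
OOXXX

Derivation:
Move 1: X drops in col 4, lands at row 5
Move 2: O drops in col 1, lands at row 5
Move 3: X drops in col 3, lands at row 5
Move 4: O drops in col 4, lands at row 4
Move 5: X drops in col 2, lands at row 5
Move 6: O drops in col 0, lands at row 5
Move 7: X drops in col 0, lands at row 4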